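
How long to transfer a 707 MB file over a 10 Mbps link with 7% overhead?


Effective throughput = 10 * (1 - 7/100) = 9.3 Mbps
File size in Mb = 707 * 8 = 5656 Mb
Time = 5656 / 9.3
Time = 608.172 seconds


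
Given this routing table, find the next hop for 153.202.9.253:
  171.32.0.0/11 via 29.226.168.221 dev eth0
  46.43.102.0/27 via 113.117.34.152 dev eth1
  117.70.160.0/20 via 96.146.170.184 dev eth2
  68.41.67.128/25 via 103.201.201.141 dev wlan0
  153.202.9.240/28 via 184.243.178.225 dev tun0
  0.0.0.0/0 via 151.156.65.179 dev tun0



Longest prefix match for 153.202.9.253:
  /11 171.32.0.0: no
  /27 46.43.102.0: no
  /20 117.70.160.0: no
  /25 68.41.67.128: no
  /28 153.202.9.240: MATCH
  /0 0.0.0.0: MATCH
Selected: next-hop 184.243.178.225 via tun0 (matched /28)


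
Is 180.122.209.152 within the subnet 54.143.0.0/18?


Subnet network: 54.143.0.0
Test IP AND mask: 180.122.192.0
No, 180.122.209.152 is not in 54.143.0.0/18


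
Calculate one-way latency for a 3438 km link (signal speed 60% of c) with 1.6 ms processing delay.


Speed = 0.6 * 3e5 km/s = 180000 km/s
Propagation delay = 3438 / 180000 = 0.0191 s = 19.1 ms
Processing delay = 1.6 ms
Total one-way latency = 20.7 ms


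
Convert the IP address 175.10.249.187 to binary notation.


175 = 10101111
10 = 00001010
249 = 11111001
187 = 10111011
Binary: 10101111.00001010.11111001.10111011


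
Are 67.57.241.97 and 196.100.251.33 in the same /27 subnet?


Mask: 255.255.255.224
67.57.241.97 AND mask = 67.57.241.96
196.100.251.33 AND mask = 196.100.251.32
No, different subnets (67.57.241.96 vs 196.100.251.32)


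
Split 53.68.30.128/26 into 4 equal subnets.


New prefix = 26 + 2 = 28
Each subnet has 16 addresses
  53.68.30.128/28
  53.68.30.144/28
  53.68.30.160/28
  53.68.30.176/28
Subnets: 53.68.30.128/28, 53.68.30.144/28, 53.68.30.160/28, 53.68.30.176/28


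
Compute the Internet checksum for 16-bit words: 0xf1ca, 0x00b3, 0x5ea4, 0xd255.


Sum all words (with carry folding):
+ 0xf1ca = 0xf1ca
+ 0x00b3 = 0xf27d
+ 0x5ea4 = 0x5122
+ 0xd255 = 0x2378
One's complement: ~0x2378
Checksum = 0xdc87


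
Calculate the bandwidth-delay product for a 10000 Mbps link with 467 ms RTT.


BDP = bandwidth * RTT
= 10000 Mbps * 467 ms
= 10000 * 1e6 * 467 / 1000 bits
= 4670000000 bits
= 583750000 bytes
= 570068.3594 KB
BDP = 4670000000 bits (583750000 bytes)


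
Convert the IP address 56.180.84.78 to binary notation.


56 = 00111000
180 = 10110100
84 = 01010100
78 = 01001110
Binary: 00111000.10110100.01010100.01001110


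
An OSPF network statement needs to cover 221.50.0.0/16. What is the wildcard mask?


Subnet mask: 255.255.0.0
Wildcard = 255.255.255.255 - subnet mask
255 - 255 = 0
255 - 255 = 0
255 - 0 = 255
255 - 0 = 255
Wildcard: 0.0.255.255


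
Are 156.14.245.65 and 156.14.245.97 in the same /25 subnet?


Mask: 255.255.255.128
156.14.245.65 AND mask = 156.14.245.0
156.14.245.97 AND mask = 156.14.245.0
Yes, same subnet (156.14.245.0)


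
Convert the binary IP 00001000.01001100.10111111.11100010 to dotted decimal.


00001000 = 8
01001100 = 76
10111111 = 191
11100010 = 226
IP: 8.76.191.226


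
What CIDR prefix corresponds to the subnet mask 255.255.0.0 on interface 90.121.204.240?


Binary: 11111111.11111111.00000000.00000000
Count leading 1s
Prefix: /16


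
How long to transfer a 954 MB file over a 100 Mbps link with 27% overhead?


Effective throughput = 100 * (1 - 27/100) = 73 Mbps
File size in Mb = 954 * 8 = 7632 Mb
Time = 7632 / 73
Time = 104.5479 seconds


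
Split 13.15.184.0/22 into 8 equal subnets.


New prefix = 22 + 3 = 25
Each subnet has 128 addresses
  13.15.184.0/25
  13.15.184.128/25
  13.15.185.0/25
  13.15.185.128/25
  13.15.186.0/25
  13.15.186.128/25
  13.15.187.0/25
  13.15.187.128/25
Subnets: 13.15.184.0/25, 13.15.184.128/25, 13.15.185.0/25, 13.15.185.128/25, 13.15.186.0/25, 13.15.186.128/25, 13.15.187.0/25, 13.15.187.128/25


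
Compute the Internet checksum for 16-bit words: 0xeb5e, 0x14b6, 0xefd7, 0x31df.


Sum all words (with carry folding):
+ 0xeb5e = 0xeb5e
+ 0x14b6 = 0x0015
+ 0xefd7 = 0xefec
+ 0x31df = 0x21cc
One's complement: ~0x21cc
Checksum = 0xde33


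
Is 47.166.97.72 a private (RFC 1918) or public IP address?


RFC 1918 private ranges:
  10.0.0.0/8 (10.0.0.0 - 10.255.255.255)
  172.16.0.0/12 (172.16.0.0 - 172.31.255.255)
  192.168.0.0/16 (192.168.0.0 - 192.168.255.255)
Public (not in any RFC 1918 range)


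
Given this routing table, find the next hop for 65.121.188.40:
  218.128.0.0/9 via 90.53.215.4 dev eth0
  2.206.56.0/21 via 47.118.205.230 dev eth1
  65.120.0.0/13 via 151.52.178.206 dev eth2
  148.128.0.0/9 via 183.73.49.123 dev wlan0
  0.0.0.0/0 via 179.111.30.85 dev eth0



Longest prefix match for 65.121.188.40:
  /9 218.128.0.0: no
  /21 2.206.56.0: no
  /13 65.120.0.0: MATCH
  /9 148.128.0.0: no
  /0 0.0.0.0: MATCH
Selected: next-hop 151.52.178.206 via eth2 (matched /13)


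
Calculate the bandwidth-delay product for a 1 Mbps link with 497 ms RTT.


BDP = bandwidth * RTT
= 1 Mbps * 497 ms
= 1 * 1e6 * 497 / 1000 bits
= 497000 bits
= 62125 bytes
= 60.6689 KB
BDP = 497000 bits (62125 bytes)


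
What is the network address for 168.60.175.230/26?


IP:   10101000.00111100.10101111.11100110
Mask: 11111111.11111111.11111111.11000000
AND operation:
Net:  10101000.00111100.10101111.11000000
Network: 168.60.175.192/26


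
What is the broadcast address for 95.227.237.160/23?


Network: 95.227.236.0/23
Host bits = 9
Set all host bits to 1:
Broadcast: 95.227.237.255


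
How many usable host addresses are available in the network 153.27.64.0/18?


Host bits = 32 - 18 = 14
Total addresses = 2^14 = 16384
Usable = total - 2 (network and broadcast)
Usable hosts: 16382


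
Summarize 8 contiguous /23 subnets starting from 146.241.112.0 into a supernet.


Original prefix: /23
Number of subnets: 8 = 2^3
New prefix = 23 - 3 = 20
Supernet: 146.241.112.0/20


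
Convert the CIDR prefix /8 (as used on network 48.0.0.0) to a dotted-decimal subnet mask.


/8 means 8 network bits, 24 host bits
Binary: 11111111000000000000000000000000
Mask: 255.0.0.0


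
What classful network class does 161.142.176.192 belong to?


First octet: 161
Binary: 10100001
10xxxxxx -> Class B (128-191)
Class B, default mask 255.255.0.0 (/16)


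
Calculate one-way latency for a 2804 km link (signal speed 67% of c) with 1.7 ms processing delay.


Speed = 0.67 * 3e5 km/s = 201000 km/s
Propagation delay = 2804 / 201000 = 0.014 s = 13.9502 ms
Processing delay = 1.7 ms
Total one-way latency = 15.6502 ms


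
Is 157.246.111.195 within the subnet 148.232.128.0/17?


Subnet network: 148.232.128.0
Test IP AND mask: 157.246.0.0
No, 157.246.111.195 is not in 148.232.128.0/17


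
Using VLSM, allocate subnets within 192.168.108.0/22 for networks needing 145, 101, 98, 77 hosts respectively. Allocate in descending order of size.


145 hosts -> /24 (254 usable): 192.168.108.0/24
101 hosts -> /25 (126 usable): 192.168.109.0/25
98 hosts -> /25 (126 usable): 192.168.109.128/25
77 hosts -> /25 (126 usable): 192.168.110.0/25
Allocation: 192.168.108.0/24 (145 hosts, 254 usable); 192.168.109.0/25 (101 hosts, 126 usable); 192.168.109.128/25 (98 hosts, 126 usable); 192.168.110.0/25 (77 hosts, 126 usable)


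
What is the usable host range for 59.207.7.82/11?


Network: 59.192.0.0
Broadcast: 59.223.255.255
First usable = network + 1
Last usable = broadcast - 1
Range: 59.192.0.1 to 59.223.255.254


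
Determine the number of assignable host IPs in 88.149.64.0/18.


Host bits = 32 - 18 = 14
Total addresses = 2^14 = 16384
Usable = total - 2 (network and broadcast)
Usable hosts: 16382


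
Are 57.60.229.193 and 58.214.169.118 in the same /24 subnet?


Mask: 255.255.255.0
57.60.229.193 AND mask = 57.60.229.0
58.214.169.118 AND mask = 58.214.169.0
No, different subnets (57.60.229.0 vs 58.214.169.0)


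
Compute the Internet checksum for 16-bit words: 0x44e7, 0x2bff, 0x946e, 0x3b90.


Sum all words (with carry folding):
+ 0x44e7 = 0x44e7
+ 0x2bff = 0x70e6
+ 0x946e = 0x0555
+ 0x3b90 = 0x40e5
One's complement: ~0x40e5
Checksum = 0xbf1a


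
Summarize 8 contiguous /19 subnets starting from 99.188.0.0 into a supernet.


Original prefix: /19
Number of subnets: 8 = 2^3
New prefix = 19 - 3 = 16
Supernet: 99.188.0.0/16


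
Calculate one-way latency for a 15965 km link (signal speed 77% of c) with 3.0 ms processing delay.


Speed = 0.77 * 3e5 km/s = 231000 km/s
Propagation delay = 15965 / 231000 = 0.0691 s = 69.1126 ms
Processing delay = 3.0 ms
Total one-way latency = 72.1126 ms


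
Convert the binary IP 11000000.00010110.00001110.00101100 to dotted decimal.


11000000 = 192
00010110 = 22
00001110 = 14
00101100 = 44
IP: 192.22.14.44


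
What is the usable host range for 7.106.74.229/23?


Network: 7.106.74.0
Broadcast: 7.106.75.255
First usable = network + 1
Last usable = broadcast - 1
Range: 7.106.74.1 to 7.106.75.254


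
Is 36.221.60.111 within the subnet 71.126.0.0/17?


Subnet network: 71.126.0.0
Test IP AND mask: 36.221.0.0
No, 36.221.60.111 is not in 71.126.0.0/17


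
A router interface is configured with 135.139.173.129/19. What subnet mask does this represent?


/19 means 19 network bits, 13 host bits
Binary: 11111111111111111110000000000000
Mask: 255.255.224.0


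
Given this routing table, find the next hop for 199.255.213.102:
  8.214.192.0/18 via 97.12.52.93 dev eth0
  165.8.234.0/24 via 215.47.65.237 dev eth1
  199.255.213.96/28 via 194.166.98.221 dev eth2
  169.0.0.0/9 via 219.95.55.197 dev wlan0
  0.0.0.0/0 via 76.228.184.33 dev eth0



Longest prefix match for 199.255.213.102:
  /18 8.214.192.0: no
  /24 165.8.234.0: no
  /28 199.255.213.96: MATCH
  /9 169.0.0.0: no
  /0 0.0.0.0: MATCH
Selected: next-hop 194.166.98.221 via eth2 (matched /28)


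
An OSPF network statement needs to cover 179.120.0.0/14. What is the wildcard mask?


Subnet mask: 255.252.0.0
Wildcard = 255.255.255.255 - subnet mask
255 - 255 = 0
255 - 252 = 3
255 - 0 = 255
255 - 0 = 255
Wildcard: 0.3.255.255


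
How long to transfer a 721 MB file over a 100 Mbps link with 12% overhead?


Effective throughput = 100 * (1 - 12/100) = 88 Mbps
File size in Mb = 721 * 8 = 5768 Mb
Time = 5768 / 88
Time = 65.5455 seconds


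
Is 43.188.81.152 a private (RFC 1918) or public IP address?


RFC 1918 private ranges:
  10.0.0.0/8 (10.0.0.0 - 10.255.255.255)
  172.16.0.0/12 (172.16.0.0 - 172.31.255.255)
  192.168.0.0/16 (192.168.0.0 - 192.168.255.255)
Public (not in any RFC 1918 range)


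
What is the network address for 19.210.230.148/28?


IP:   00010011.11010010.11100110.10010100
Mask: 11111111.11111111.11111111.11110000
AND operation:
Net:  00010011.11010010.11100110.10010000
Network: 19.210.230.144/28


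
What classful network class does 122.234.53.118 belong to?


First octet: 122
Binary: 01111010
0xxxxxxx -> Class A (1-126)
Class A, default mask 255.0.0.0 (/8)


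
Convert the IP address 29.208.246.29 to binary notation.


29 = 00011101
208 = 11010000
246 = 11110110
29 = 00011101
Binary: 00011101.11010000.11110110.00011101


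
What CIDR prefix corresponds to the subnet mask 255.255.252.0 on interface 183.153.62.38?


Binary: 11111111.11111111.11111100.00000000
Count leading 1s
Prefix: /22


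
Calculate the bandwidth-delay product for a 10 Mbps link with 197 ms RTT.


BDP = bandwidth * RTT
= 10 Mbps * 197 ms
= 10 * 1e6 * 197 / 1000 bits
= 1970000 bits
= 246250 bytes
= 240.4785 KB
BDP = 1970000 bits (246250 bytes)


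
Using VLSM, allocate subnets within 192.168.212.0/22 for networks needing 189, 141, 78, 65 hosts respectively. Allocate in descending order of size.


189 hosts -> /24 (254 usable): 192.168.212.0/24
141 hosts -> /24 (254 usable): 192.168.213.0/24
78 hosts -> /25 (126 usable): 192.168.214.0/25
65 hosts -> /25 (126 usable): 192.168.214.128/25
Allocation: 192.168.212.0/24 (189 hosts, 254 usable); 192.168.213.0/24 (141 hosts, 254 usable); 192.168.214.0/25 (78 hosts, 126 usable); 192.168.214.128/25 (65 hosts, 126 usable)


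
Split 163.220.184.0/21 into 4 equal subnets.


New prefix = 21 + 2 = 23
Each subnet has 512 addresses
  163.220.184.0/23
  163.220.186.0/23
  163.220.188.0/23
  163.220.190.0/23
Subnets: 163.220.184.0/23, 163.220.186.0/23, 163.220.188.0/23, 163.220.190.0/23


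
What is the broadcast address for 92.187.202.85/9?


Network: 92.128.0.0/9
Host bits = 23
Set all host bits to 1:
Broadcast: 92.255.255.255


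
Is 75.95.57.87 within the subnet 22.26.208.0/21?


Subnet network: 22.26.208.0
Test IP AND mask: 75.95.56.0
No, 75.95.57.87 is not in 22.26.208.0/21


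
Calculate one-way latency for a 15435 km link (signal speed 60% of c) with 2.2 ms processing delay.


Speed = 0.6 * 3e5 km/s = 180000 km/s
Propagation delay = 15435 / 180000 = 0.0858 s = 85.75 ms
Processing delay = 2.2 ms
Total one-way latency = 87.95 ms


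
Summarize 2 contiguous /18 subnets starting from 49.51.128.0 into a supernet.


Original prefix: /18
Number of subnets: 2 = 2^1
New prefix = 18 - 1 = 17
Supernet: 49.51.128.0/17


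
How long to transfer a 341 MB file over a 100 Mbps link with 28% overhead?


Effective throughput = 100 * (1 - 28/100) = 72 Mbps
File size in Mb = 341 * 8 = 2728 Mb
Time = 2728 / 72
Time = 37.8889 seconds


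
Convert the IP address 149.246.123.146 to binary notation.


149 = 10010101
246 = 11110110
123 = 01111011
146 = 10010010
Binary: 10010101.11110110.01111011.10010010


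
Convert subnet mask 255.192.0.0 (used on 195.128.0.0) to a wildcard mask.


Subnet mask: 255.192.0.0
Wildcard = 255.255.255.255 - subnet mask
255 - 255 = 0
255 - 192 = 63
255 - 0 = 255
255 - 0 = 255
Wildcard: 0.63.255.255


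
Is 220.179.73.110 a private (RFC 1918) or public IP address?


RFC 1918 private ranges:
  10.0.0.0/8 (10.0.0.0 - 10.255.255.255)
  172.16.0.0/12 (172.16.0.0 - 172.31.255.255)
  192.168.0.0/16 (192.168.0.0 - 192.168.255.255)
Public (not in any RFC 1918 range)


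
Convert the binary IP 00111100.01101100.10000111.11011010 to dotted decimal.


00111100 = 60
01101100 = 108
10000111 = 135
11011010 = 218
IP: 60.108.135.218


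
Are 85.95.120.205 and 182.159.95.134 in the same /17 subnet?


Mask: 255.255.128.0
85.95.120.205 AND mask = 85.95.0.0
182.159.95.134 AND mask = 182.159.0.0
No, different subnets (85.95.0.0 vs 182.159.0.0)


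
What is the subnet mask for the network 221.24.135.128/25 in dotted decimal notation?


/25 means 25 network bits, 7 host bits
Binary: 11111111111111111111111110000000
Mask: 255.255.255.128


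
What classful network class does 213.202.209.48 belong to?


First octet: 213
Binary: 11010101
110xxxxx -> Class C (192-223)
Class C, default mask 255.255.255.0 (/24)


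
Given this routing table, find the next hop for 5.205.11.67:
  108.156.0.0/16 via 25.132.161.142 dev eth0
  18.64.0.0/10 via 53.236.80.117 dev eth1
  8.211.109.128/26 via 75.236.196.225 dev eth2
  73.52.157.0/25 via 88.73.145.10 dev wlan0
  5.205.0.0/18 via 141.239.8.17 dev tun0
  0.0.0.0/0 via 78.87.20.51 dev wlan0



Longest prefix match for 5.205.11.67:
  /16 108.156.0.0: no
  /10 18.64.0.0: no
  /26 8.211.109.128: no
  /25 73.52.157.0: no
  /18 5.205.0.0: MATCH
  /0 0.0.0.0: MATCH
Selected: next-hop 141.239.8.17 via tun0 (matched /18)


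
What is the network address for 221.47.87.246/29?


IP:   11011101.00101111.01010111.11110110
Mask: 11111111.11111111.11111111.11111000
AND operation:
Net:  11011101.00101111.01010111.11110000
Network: 221.47.87.240/29


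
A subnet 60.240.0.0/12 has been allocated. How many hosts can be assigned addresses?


Host bits = 32 - 12 = 20
Total addresses = 2^20 = 1048576
Usable = total - 2 (network and broadcast)
Usable hosts: 1048574


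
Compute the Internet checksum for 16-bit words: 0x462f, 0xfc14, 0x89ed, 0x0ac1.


Sum all words (with carry folding):
+ 0x462f = 0x462f
+ 0xfc14 = 0x4244
+ 0x89ed = 0xcc31
+ 0x0ac1 = 0xd6f2
One's complement: ~0xd6f2
Checksum = 0x290d


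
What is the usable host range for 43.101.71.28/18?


Network: 43.101.64.0
Broadcast: 43.101.127.255
First usable = network + 1
Last usable = broadcast - 1
Range: 43.101.64.1 to 43.101.127.254


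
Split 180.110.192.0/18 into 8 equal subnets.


New prefix = 18 + 3 = 21
Each subnet has 2048 addresses
  180.110.192.0/21
  180.110.200.0/21
  180.110.208.0/21
  180.110.216.0/21
  180.110.224.0/21
  180.110.232.0/21
  180.110.240.0/21
  180.110.248.0/21
Subnets: 180.110.192.0/21, 180.110.200.0/21, 180.110.208.0/21, 180.110.216.0/21, 180.110.224.0/21, 180.110.232.0/21, 180.110.240.0/21, 180.110.248.0/21


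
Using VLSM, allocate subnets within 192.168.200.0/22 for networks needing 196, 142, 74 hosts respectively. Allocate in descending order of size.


196 hosts -> /24 (254 usable): 192.168.200.0/24
142 hosts -> /24 (254 usable): 192.168.201.0/24
74 hosts -> /25 (126 usable): 192.168.202.0/25
Allocation: 192.168.200.0/24 (196 hosts, 254 usable); 192.168.201.0/24 (142 hosts, 254 usable); 192.168.202.0/25 (74 hosts, 126 usable)


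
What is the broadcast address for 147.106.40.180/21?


Network: 147.106.40.0/21
Host bits = 11
Set all host bits to 1:
Broadcast: 147.106.47.255


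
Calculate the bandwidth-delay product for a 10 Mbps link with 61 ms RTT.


BDP = bandwidth * RTT
= 10 Mbps * 61 ms
= 10 * 1e6 * 61 / 1000 bits
= 610000 bits
= 76250 bytes
= 74.4629 KB
BDP = 610000 bits (76250 bytes)


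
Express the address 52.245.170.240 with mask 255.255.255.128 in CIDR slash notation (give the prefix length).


Binary: 11111111.11111111.11111111.10000000
Count leading 1s
Prefix: /25


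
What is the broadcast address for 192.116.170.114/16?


Network: 192.116.0.0/16
Host bits = 16
Set all host bits to 1:
Broadcast: 192.116.255.255


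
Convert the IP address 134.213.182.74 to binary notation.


134 = 10000110
213 = 11010101
182 = 10110110
74 = 01001010
Binary: 10000110.11010101.10110110.01001010


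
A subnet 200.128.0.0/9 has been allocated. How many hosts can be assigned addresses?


Host bits = 32 - 9 = 23
Total addresses = 2^23 = 8388608
Usable = total - 2 (network and broadcast)
Usable hosts: 8388606


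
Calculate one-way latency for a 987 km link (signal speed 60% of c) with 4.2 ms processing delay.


Speed = 0.6 * 3e5 km/s = 180000 km/s
Propagation delay = 987 / 180000 = 0.0055 s = 5.4833 ms
Processing delay = 4.2 ms
Total one-way latency = 9.6833 ms


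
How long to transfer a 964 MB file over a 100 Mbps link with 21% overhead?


Effective throughput = 100 * (1 - 21/100) = 79 Mbps
File size in Mb = 964 * 8 = 7712 Mb
Time = 7712 / 79
Time = 97.6203 seconds


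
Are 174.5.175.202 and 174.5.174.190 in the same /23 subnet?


Mask: 255.255.254.0
174.5.175.202 AND mask = 174.5.174.0
174.5.174.190 AND mask = 174.5.174.0
Yes, same subnet (174.5.174.0)


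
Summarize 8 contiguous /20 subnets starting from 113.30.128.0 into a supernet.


Original prefix: /20
Number of subnets: 8 = 2^3
New prefix = 20 - 3 = 17
Supernet: 113.30.128.0/17


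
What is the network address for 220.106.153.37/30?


IP:   11011100.01101010.10011001.00100101
Mask: 11111111.11111111.11111111.11111100
AND operation:
Net:  11011100.01101010.10011001.00100100
Network: 220.106.153.36/30


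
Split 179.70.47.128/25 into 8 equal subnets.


New prefix = 25 + 3 = 28
Each subnet has 16 addresses
  179.70.47.128/28
  179.70.47.144/28
  179.70.47.160/28
  179.70.47.176/28
  179.70.47.192/28
  179.70.47.208/28
  179.70.47.224/28
  179.70.47.240/28
Subnets: 179.70.47.128/28, 179.70.47.144/28, 179.70.47.160/28, 179.70.47.176/28, 179.70.47.192/28, 179.70.47.208/28, 179.70.47.224/28, 179.70.47.240/28


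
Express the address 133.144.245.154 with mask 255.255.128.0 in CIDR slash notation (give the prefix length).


Binary: 11111111.11111111.10000000.00000000
Count leading 1s
Prefix: /17


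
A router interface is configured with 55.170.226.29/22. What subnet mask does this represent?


/22 means 22 network bits, 10 host bits
Binary: 11111111111111111111110000000000
Mask: 255.255.252.0


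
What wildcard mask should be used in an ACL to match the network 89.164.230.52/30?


Subnet mask: 255.255.255.252
Wildcard = 255.255.255.255 - subnet mask
255 - 255 = 0
255 - 255 = 0
255 - 255 = 0
255 - 252 = 3
Wildcard: 0.0.0.3


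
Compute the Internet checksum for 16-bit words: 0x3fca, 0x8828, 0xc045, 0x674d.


Sum all words (with carry folding):
+ 0x3fca = 0x3fca
+ 0x8828 = 0xc7f2
+ 0xc045 = 0x8838
+ 0x674d = 0xef85
One's complement: ~0xef85
Checksum = 0x107a


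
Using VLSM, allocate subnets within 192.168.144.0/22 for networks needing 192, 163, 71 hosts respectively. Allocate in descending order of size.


192 hosts -> /24 (254 usable): 192.168.144.0/24
163 hosts -> /24 (254 usable): 192.168.145.0/24
71 hosts -> /25 (126 usable): 192.168.146.0/25
Allocation: 192.168.144.0/24 (192 hosts, 254 usable); 192.168.145.0/24 (163 hosts, 254 usable); 192.168.146.0/25 (71 hosts, 126 usable)


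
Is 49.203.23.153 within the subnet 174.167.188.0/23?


Subnet network: 174.167.188.0
Test IP AND mask: 49.203.22.0
No, 49.203.23.153 is not in 174.167.188.0/23


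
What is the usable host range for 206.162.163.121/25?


Network: 206.162.163.0
Broadcast: 206.162.163.127
First usable = network + 1
Last usable = broadcast - 1
Range: 206.162.163.1 to 206.162.163.126


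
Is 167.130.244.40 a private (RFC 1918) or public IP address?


RFC 1918 private ranges:
  10.0.0.0/8 (10.0.0.0 - 10.255.255.255)
  172.16.0.0/12 (172.16.0.0 - 172.31.255.255)
  192.168.0.0/16 (192.168.0.0 - 192.168.255.255)
Public (not in any RFC 1918 range)


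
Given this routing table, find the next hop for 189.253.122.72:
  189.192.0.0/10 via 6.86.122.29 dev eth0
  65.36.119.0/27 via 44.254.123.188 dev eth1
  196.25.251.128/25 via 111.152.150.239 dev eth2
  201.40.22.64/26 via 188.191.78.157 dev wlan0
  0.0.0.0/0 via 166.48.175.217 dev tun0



Longest prefix match for 189.253.122.72:
  /10 189.192.0.0: MATCH
  /27 65.36.119.0: no
  /25 196.25.251.128: no
  /26 201.40.22.64: no
  /0 0.0.0.0: MATCH
Selected: next-hop 6.86.122.29 via eth0 (matched /10)


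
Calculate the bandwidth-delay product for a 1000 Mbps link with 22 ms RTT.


BDP = bandwidth * RTT
= 1000 Mbps * 22 ms
= 1000 * 1e6 * 22 / 1000 bits
= 22000000 bits
= 2750000 bytes
= 2685.5469 KB
BDP = 22000000 bits (2750000 bytes)


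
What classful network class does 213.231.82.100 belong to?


First octet: 213
Binary: 11010101
110xxxxx -> Class C (192-223)
Class C, default mask 255.255.255.0 (/24)


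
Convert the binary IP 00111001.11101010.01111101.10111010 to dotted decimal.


00111001 = 57
11101010 = 234
01111101 = 125
10111010 = 186
IP: 57.234.125.186


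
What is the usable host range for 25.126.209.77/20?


Network: 25.126.208.0
Broadcast: 25.126.223.255
First usable = network + 1
Last usable = broadcast - 1
Range: 25.126.208.1 to 25.126.223.254


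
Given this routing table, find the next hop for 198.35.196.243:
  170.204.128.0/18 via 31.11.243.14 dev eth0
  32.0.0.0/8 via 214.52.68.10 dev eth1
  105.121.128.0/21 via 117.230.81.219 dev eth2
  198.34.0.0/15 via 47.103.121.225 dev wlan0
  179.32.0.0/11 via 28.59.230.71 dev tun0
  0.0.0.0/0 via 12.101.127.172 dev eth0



Longest prefix match for 198.35.196.243:
  /18 170.204.128.0: no
  /8 32.0.0.0: no
  /21 105.121.128.0: no
  /15 198.34.0.0: MATCH
  /11 179.32.0.0: no
  /0 0.0.0.0: MATCH
Selected: next-hop 47.103.121.225 via wlan0 (matched /15)


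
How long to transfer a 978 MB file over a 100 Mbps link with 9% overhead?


Effective throughput = 100 * (1 - 9/100) = 91 Mbps
File size in Mb = 978 * 8 = 7824 Mb
Time = 7824 / 91
Time = 85.978 seconds


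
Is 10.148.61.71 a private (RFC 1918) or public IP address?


RFC 1918 private ranges:
  10.0.0.0/8 (10.0.0.0 - 10.255.255.255)
  172.16.0.0/12 (172.16.0.0 - 172.31.255.255)
  192.168.0.0/16 (192.168.0.0 - 192.168.255.255)
Private (in 10.0.0.0/8)


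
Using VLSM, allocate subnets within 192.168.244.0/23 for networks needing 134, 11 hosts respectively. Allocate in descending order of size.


134 hosts -> /24 (254 usable): 192.168.244.0/24
11 hosts -> /28 (14 usable): 192.168.245.0/28
Allocation: 192.168.244.0/24 (134 hosts, 254 usable); 192.168.245.0/28 (11 hosts, 14 usable)


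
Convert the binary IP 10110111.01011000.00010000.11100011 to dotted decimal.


10110111 = 183
01011000 = 88
00010000 = 16
11100011 = 227
IP: 183.88.16.227


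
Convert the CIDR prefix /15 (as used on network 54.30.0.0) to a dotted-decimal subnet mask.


/15 means 15 network bits, 17 host bits
Binary: 11111111111111100000000000000000
Mask: 255.254.0.0


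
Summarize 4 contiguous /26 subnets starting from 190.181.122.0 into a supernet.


Original prefix: /26
Number of subnets: 4 = 2^2
New prefix = 26 - 2 = 24
Supernet: 190.181.122.0/24


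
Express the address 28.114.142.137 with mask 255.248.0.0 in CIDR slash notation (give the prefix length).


Binary: 11111111.11111000.00000000.00000000
Count leading 1s
Prefix: /13


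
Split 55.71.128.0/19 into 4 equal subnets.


New prefix = 19 + 2 = 21
Each subnet has 2048 addresses
  55.71.128.0/21
  55.71.136.0/21
  55.71.144.0/21
  55.71.152.0/21
Subnets: 55.71.128.0/21, 55.71.136.0/21, 55.71.144.0/21, 55.71.152.0/21


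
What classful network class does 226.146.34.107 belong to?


First octet: 226
Binary: 11100010
1110xxxx -> Class D (224-239)
Class D (multicast), default mask N/A


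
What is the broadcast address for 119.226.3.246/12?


Network: 119.224.0.0/12
Host bits = 20
Set all host bits to 1:
Broadcast: 119.239.255.255


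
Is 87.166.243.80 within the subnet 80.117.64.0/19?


Subnet network: 80.117.64.0
Test IP AND mask: 87.166.224.0
No, 87.166.243.80 is not in 80.117.64.0/19


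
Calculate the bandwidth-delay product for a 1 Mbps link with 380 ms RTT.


BDP = bandwidth * RTT
= 1 Mbps * 380 ms
= 1 * 1e6 * 380 / 1000 bits
= 380000 bits
= 47500 bytes
= 46.3867 KB
BDP = 380000 bits (47500 bytes)


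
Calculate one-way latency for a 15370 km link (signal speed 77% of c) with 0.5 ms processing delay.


Speed = 0.77 * 3e5 km/s = 231000 km/s
Propagation delay = 15370 / 231000 = 0.0665 s = 66.5368 ms
Processing delay = 0.5 ms
Total one-way latency = 67.0368 ms


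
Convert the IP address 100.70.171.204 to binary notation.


100 = 01100100
70 = 01000110
171 = 10101011
204 = 11001100
Binary: 01100100.01000110.10101011.11001100


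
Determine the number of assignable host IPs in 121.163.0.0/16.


Host bits = 32 - 16 = 16
Total addresses = 2^16 = 65536
Usable = total - 2 (network and broadcast)
Usable hosts: 65534


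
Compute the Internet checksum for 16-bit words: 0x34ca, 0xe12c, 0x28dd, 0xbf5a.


Sum all words (with carry folding):
+ 0x34ca = 0x34ca
+ 0xe12c = 0x15f7
+ 0x28dd = 0x3ed4
+ 0xbf5a = 0xfe2e
One's complement: ~0xfe2e
Checksum = 0x01d1


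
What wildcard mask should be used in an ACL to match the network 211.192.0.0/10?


Subnet mask: 255.192.0.0
Wildcard = 255.255.255.255 - subnet mask
255 - 255 = 0
255 - 192 = 63
255 - 0 = 255
255 - 0 = 255
Wildcard: 0.63.255.255


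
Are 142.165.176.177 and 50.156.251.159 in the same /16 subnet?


Mask: 255.255.0.0
142.165.176.177 AND mask = 142.165.0.0
50.156.251.159 AND mask = 50.156.0.0
No, different subnets (142.165.0.0 vs 50.156.0.0)


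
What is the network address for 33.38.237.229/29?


IP:   00100001.00100110.11101101.11100101
Mask: 11111111.11111111.11111111.11111000
AND operation:
Net:  00100001.00100110.11101101.11100000
Network: 33.38.237.224/29


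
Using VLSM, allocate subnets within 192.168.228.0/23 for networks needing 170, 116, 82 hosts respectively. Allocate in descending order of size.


170 hosts -> /24 (254 usable): 192.168.228.0/24
116 hosts -> /25 (126 usable): 192.168.229.0/25
82 hosts -> /25 (126 usable): 192.168.229.128/25
Allocation: 192.168.228.0/24 (170 hosts, 254 usable); 192.168.229.0/25 (116 hosts, 126 usable); 192.168.229.128/25 (82 hosts, 126 usable)


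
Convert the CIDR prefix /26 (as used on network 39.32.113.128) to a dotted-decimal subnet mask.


/26 means 26 network bits, 6 host bits
Binary: 11111111111111111111111111000000
Mask: 255.255.255.192


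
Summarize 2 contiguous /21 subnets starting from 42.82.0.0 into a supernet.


Original prefix: /21
Number of subnets: 2 = 2^1
New prefix = 21 - 1 = 20
Supernet: 42.82.0.0/20


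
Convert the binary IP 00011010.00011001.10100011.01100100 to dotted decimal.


00011010 = 26
00011001 = 25
10100011 = 163
01100100 = 100
IP: 26.25.163.100


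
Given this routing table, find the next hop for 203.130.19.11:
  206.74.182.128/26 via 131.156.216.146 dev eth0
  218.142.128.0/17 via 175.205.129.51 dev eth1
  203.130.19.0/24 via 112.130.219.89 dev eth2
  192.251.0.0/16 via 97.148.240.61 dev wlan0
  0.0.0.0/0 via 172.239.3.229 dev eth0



Longest prefix match for 203.130.19.11:
  /26 206.74.182.128: no
  /17 218.142.128.0: no
  /24 203.130.19.0: MATCH
  /16 192.251.0.0: no
  /0 0.0.0.0: MATCH
Selected: next-hop 112.130.219.89 via eth2 (matched /24)


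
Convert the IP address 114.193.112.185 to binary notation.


114 = 01110010
193 = 11000001
112 = 01110000
185 = 10111001
Binary: 01110010.11000001.01110000.10111001


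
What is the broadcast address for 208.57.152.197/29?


Network: 208.57.152.192/29
Host bits = 3
Set all host bits to 1:
Broadcast: 208.57.152.199


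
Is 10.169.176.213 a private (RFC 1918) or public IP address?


RFC 1918 private ranges:
  10.0.0.0/8 (10.0.0.0 - 10.255.255.255)
  172.16.0.0/12 (172.16.0.0 - 172.31.255.255)
  192.168.0.0/16 (192.168.0.0 - 192.168.255.255)
Private (in 10.0.0.0/8)


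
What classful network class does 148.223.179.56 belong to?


First octet: 148
Binary: 10010100
10xxxxxx -> Class B (128-191)
Class B, default mask 255.255.0.0 (/16)


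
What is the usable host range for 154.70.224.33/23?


Network: 154.70.224.0
Broadcast: 154.70.225.255
First usable = network + 1
Last usable = broadcast - 1
Range: 154.70.224.1 to 154.70.225.254


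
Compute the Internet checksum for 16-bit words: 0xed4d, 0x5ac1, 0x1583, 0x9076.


Sum all words (with carry folding):
+ 0xed4d = 0xed4d
+ 0x5ac1 = 0x480f
+ 0x1583 = 0x5d92
+ 0x9076 = 0xee08
One's complement: ~0xee08
Checksum = 0x11f7


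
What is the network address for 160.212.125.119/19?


IP:   10100000.11010100.01111101.01110111
Mask: 11111111.11111111.11100000.00000000
AND operation:
Net:  10100000.11010100.01100000.00000000
Network: 160.212.96.0/19


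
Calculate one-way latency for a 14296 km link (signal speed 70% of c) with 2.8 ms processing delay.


Speed = 0.7 * 3e5 km/s = 210000 km/s
Propagation delay = 14296 / 210000 = 0.0681 s = 68.0762 ms
Processing delay = 2.8 ms
Total one-way latency = 70.8762 ms


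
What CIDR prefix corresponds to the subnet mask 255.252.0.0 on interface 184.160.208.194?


Binary: 11111111.11111100.00000000.00000000
Count leading 1s
Prefix: /14


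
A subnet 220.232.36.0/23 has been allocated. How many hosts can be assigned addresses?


Host bits = 32 - 23 = 9
Total addresses = 2^9 = 512
Usable = total - 2 (network and broadcast)
Usable hosts: 510


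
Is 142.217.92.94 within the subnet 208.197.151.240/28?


Subnet network: 208.197.151.240
Test IP AND mask: 142.217.92.80
No, 142.217.92.94 is not in 208.197.151.240/28


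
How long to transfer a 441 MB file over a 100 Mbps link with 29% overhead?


Effective throughput = 100 * (1 - 29/100) = 71 Mbps
File size in Mb = 441 * 8 = 3528 Mb
Time = 3528 / 71
Time = 49.6901 seconds


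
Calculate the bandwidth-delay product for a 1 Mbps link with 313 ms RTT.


BDP = bandwidth * RTT
= 1 Mbps * 313 ms
= 1 * 1e6 * 313 / 1000 bits
= 313000 bits
= 39125 bytes
= 38.208 KB
BDP = 313000 bits (39125 bytes)


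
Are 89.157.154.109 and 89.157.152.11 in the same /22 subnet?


Mask: 255.255.252.0
89.157.154.109 AND mask = 89.157.152.0
89.157.152.11 AND mask = 89.157.152.0
Yes, same subnet (89.157.152.0)


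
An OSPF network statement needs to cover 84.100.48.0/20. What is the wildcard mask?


Subnet mask: 255.255.240.0
Wildcard = 255.255.255.255 - subnet mask
255 - 255 = 0
255 - 255 = 0
255 - 240 = 15
255 - 0 = 255
Wildcard: 0.0.15.255


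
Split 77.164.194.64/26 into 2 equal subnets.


New prefix = 26 + 1 = 27
Each subnet has 32 addresses
  77.164.194.64/27
  77.164.194.96/27
Subnets: 77.164.194.64/27, 77.164.194.96/27


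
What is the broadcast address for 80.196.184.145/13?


Network: 80.192.0.0/13
Host bits = 19
Set all host bits to 1:
Broadcast: 80.199.255.255


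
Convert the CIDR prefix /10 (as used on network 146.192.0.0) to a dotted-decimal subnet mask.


/10 means 10 network bits, 22 host bits
Binary: 11111111110000000000000000000000
Mask: 255.192.0.0


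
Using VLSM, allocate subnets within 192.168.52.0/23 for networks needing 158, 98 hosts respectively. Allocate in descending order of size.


158 hosts -> /24 (254 usable): 192.168.52.0/24
98 hosts -> /25 (126 usable): 192.168.53.0/25
Allocation: 192.168.52.0/24 (158 hosts, 254 usable); 192.168.53.0/25 (98 hosts, 126 usable)


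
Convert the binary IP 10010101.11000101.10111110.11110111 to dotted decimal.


10010101 = 149
11000101 = 197
10111110 = 190
11110111 = 247
IP: 149.197.190.247


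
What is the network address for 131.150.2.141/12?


IP:   10000011.10010110.00000010.10001101
Mask: 11111111.11110000.00000000.00000000
AND operation:
Net:  10000011.10010000.00000000.00000000
Network: 131.144.0.0/12


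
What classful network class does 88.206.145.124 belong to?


First octet: 88
Binary: 01011000
0xxxxxxx -> Class A (1-126)
Class A, default mask 255.0.0.0 (/8)


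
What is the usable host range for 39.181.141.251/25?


Network: 39.181.141.128
Broadcast: 39.181.141.255
First usable = network + 1
Last usable = broadcast - 1
Range: 39.181.141.129 to 39.181.141.254


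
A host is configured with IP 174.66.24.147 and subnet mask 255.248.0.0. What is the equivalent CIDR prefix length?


Binary: 11111111.11111000.00000000.00000000
Count leading 1s
Prefix: /13


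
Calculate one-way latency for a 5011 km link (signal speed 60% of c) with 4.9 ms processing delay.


Speed = 0.6 * 3e5 km/s = 180000 km/s
Propagation delay = 5011 / 180000 = 0.0278 s = 27.8389 ms
Processing delay = 4.9 ms
Total one-way latency = 32.7389 ms


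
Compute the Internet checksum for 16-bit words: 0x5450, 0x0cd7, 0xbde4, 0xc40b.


Sum all words (with carry folding):
+ 0x5450 = 0x5450
+ 0x0cd7 = 0x6127
+ 0xbde4 = 0x1f0c
+ 0xc40b = 0xe317
One's complement: ~0xe317
Checksum = 0x1ce8


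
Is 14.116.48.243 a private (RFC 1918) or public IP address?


RFC 1918 private ranges:
  10.0.0.0/8 (10.0.0.0 - 10.255.255.255)
  172.16.0.0/12 (172.16.0.0 - 172.31.255.255)
  192.168.0.0/16 (192.168.0.0 - 192.168.255.255)
Public (not in any RFC 1918 range)


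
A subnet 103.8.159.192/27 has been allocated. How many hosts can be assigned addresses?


Host bits = 32 - 27 = 5
Total addresses = 2^5 = 32
Usable = total - 2 (network and broadcast)
Usable hosts: 30


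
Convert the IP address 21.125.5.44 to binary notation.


21 = 00010101
125 = 01111101
5 = 00000101
44 = 00101100
Binary: 00010101.01111101.00000101.00101100


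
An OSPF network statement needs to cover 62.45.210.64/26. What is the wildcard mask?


Subnet mask: 255.255.255.192
Wildcard = 255.255.255.255 - subnet mask
255 - 255 = 0
255 - 255 = 0
255 - 255 = 0
255 - 192 = 63
Wildcard: 0.0.0.63


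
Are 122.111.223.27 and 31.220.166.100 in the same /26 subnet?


Mask: 255.255.255.192
122.111.223.27 AND mask = 122.111.223.0
31.220.166.100 AND mask = 31.220.166.64
No, different subnets (122.111.223.0 vs 31.220.166.64)


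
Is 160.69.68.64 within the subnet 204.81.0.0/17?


Subnet network: 204.81.0.0
Test IP AND mask: 160.69.0.0
No, 160.69.68.64 is not in 204.81.0.0/17


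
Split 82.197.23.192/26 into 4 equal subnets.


New prefix = 26 + 2 = 28
Each subnet has 16 addresses
  82.197.23.192/28
  82.197.23.208/28
  82.197.23.224/28
  82.197.23.240/28
Subnets: 82.197.23.192/28, 82.197.23.208/28, 82.197.23.224/28, 82.197.23.240/28


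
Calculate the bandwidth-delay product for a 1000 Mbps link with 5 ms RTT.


BDP = bandwidth * RTT
= 1000 Mbps * 5 ms
= 1000 * 1e6 * 5 / 1000 bits
= 5000000 bits
= 625000 bytes
= 610.3516 KB
BDP = 5000000 bits (625000 bytes)


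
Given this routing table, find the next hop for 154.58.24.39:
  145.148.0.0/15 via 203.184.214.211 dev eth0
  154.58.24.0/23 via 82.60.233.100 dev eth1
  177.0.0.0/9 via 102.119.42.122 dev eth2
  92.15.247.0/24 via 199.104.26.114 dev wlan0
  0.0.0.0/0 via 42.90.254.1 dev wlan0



Longest prefix match for 154.58.24.39:
  /15 145.148.0.0: no
  /23 154.58.24.0: MATCH
  /9 177.0.0.0: no
  /24 92.15.247.0: no
  /0 0.0.0.0: MATCH
Selected: next-hop 82.60.233.100 via eth1 (matched /23)


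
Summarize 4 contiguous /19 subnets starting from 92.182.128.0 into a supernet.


Original prefix: /19
Number of subnets: 4 = 2^2
New prefix = 19 - 2 = 17
Supernet: 92.182.128.0/17


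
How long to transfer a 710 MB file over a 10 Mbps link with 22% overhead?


Effective throughput = 10 * (1 - 22/100) = 7.8 Mbps
File size in Mb = 710 * 8 = 5680 Mb
Time = 5680 / 7.8
Time = 728.2051 seconds


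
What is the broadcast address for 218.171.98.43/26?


Network: 218.171.98.0/26
Host bits = 6
Set all host bits to 1:
Broadcast: 218.171.98.63


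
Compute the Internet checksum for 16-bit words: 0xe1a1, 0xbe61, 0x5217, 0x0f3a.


Sum all words (with carry folding):
+ 0xe1a1 = 0xe1a1
+ 0xbe61 = 0xa003
+ 0x5217 = 0xf21a
+ 0x0f3a = 0x0155
One's complement: ~0x0155
Checksum = 0xfeaa


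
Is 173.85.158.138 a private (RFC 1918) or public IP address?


RFC 1918 private ranges:
  10.0.0.0/8 (10.0.0.0 - 10.255.255.255)
  172.16.0.0/12 (172.16.0.0 - 172.31.255.255)
  192.168.0.0/16 (192.168.0.0 - 192.168.255.255)
Public (not in any RFC 1918 range)


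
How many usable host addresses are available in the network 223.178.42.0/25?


Host bits = 32 - 25 = 7
Total addresses = 2^7 = 128
Usable = total - 2 (network and broadcast)
Usable hosts: 126


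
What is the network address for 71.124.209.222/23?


IP:   01000111.01111100.11010001.11011110
Mask: 11111111.11111111.11111110.00000000
AND operation:
Net:  01000111.01111100.11010000.00000000
Network: 71.124.208.0/23


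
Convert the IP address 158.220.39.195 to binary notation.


158 = 10011110
220 = 11011100
39 = 00100111
195 = 11000011
Binary: 10011110.11011100.00100111.11000011


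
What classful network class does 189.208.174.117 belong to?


First octet: 189
Binary: 10111101
10xxxxxx -> Class B (128-191)
Class B, default mask 255.255.0.0 (/16)


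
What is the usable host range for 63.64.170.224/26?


Network: 63.64.170.192
Broadcast: 63.64.170.255
First usable = network + 1
Last usable = broadcast - 1
Range: 63.64.170.193 to 63.64.170.254


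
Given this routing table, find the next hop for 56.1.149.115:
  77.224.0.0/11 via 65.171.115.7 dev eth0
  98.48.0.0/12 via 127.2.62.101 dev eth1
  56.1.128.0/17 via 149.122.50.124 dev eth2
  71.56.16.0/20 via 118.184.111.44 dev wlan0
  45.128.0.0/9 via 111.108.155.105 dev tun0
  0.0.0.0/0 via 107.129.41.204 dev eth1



Longest prefix match for 56.1.149.115:
  /11 77.224.0.0: no
  /12 98.48.0.0: no
  /17 56.1.128.0: MATCH
  /20 71.56.16.0: no
  /9 45.128.0.0: no
  /0 0.0.0.0: MATCH
Selected: next-hop 149.122.50.124 via eth2 (matched /17)


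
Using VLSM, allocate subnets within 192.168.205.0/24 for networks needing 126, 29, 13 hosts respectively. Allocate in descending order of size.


126 hosts -> /25 (126 usable): 192.168.205.0/25
29 hosts -> /27 (30 usable): 192.168.205.128/27
13 hosts -> /28 (14 usable): 192.168.205.160/28
Allocation: 192.168.205.0/25 (126 hosts, 126 usable); 192.168.205.128/27 (29 hosts, 30 usable); 192.168.205.160/28 (13 hosts, 14 usable)
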